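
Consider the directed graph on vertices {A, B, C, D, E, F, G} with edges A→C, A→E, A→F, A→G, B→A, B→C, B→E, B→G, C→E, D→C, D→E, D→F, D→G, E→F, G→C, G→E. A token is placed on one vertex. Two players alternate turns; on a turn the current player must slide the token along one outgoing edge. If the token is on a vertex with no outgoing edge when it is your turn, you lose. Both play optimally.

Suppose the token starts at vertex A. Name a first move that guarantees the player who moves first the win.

Move to C.

Label each position W (a win for the player to move) or L (a loss). A position with no legal move is L; any other position is W exactly when some move reaches an L, and L when every move reaches a W.
Every edge goes from a vertex to one that appears earlier in the order F, E, C, G, A, D, B, so processing vertices in that order labels each vertex after all of its successors.
F: no outgoing edge → L
E: W (go to F, an L position)
C: L (sole option E(W) is W)
G: W (go to C, an L position)
A: W (go to C, an L position)
D: W (go to C, an L position)
B: W (go to C, an L position)
From A, the L positions reachable in one move are: C, F. Any move reaching one of these is winning.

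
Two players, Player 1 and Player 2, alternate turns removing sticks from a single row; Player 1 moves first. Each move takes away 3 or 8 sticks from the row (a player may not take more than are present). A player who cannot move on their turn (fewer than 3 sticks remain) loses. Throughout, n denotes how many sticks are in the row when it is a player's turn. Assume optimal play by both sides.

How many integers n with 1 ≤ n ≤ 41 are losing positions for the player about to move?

19

Compute win/loss labels from the base case upward. A position with no move is L. Any other position is W if it can reach an L in one move, else L.
n=0: no move → L
n=1: no move → L
n=2: no move → L
n=3: can move to 0, which is L ⇒ W
n=4: can move to 1, which is L ⇒ W
n=5: can move to 2, which is L ⇒ W
n=6: the only move is to 3(W), a W ⇒ L
n=7: the only move is to 4(W), a W ⇒ L
n=8: can move to 0, which is L ⇒ W
n=9: can move to 6, which is L ⇒ W
n=10: can move to 7, which is L ⇒ W
n=11: moves to 8(W), 3(W); every one is W ⇒ L
n=12: moves to 9(W), 4(W); every one is W ⇒ L
n=13: moves to 10(W), 5(W); every one is W ⇒ L
n=14: can move to 11, which is L ⇒ W
n=15: can move to 12, which is L ⇒ W
n=16: can move to 13, which is L ⇒ W
n=17: moves to 14(W), 9(W); every one is W ⇒ L
n=18: moves to 15(W), 10(W); every one is W ⇒ L
n=19: can move to 11, which is L ⇒ W
n=20: can move to 17, which is L ⇒ W
n=21: can move to 18, which is L ⇒ W
n=22: moves to 19(W), 14(W); every one is W ⇒ L
n=23: moves to 20(W), 15(W); every one is W ⇒ L
n=24: moves to 21(W), 16(W); every one is W ⇒ L
n=25: can move to 22, which is L ⇒ W
n=26: can move to 23, which is L ⇒ W
n=27: can move to 24, which is L ⇒ W
n=28: moves to 25(W), 20(W); every one is W ⇒ L
n=29: moves to 26(W), 21(W); every one is W ⇒ L
n=30: can move to 22, which is L ⇒ W
n=31: can move to 28, which is L ⇒ W
n=32: can move to 29, which is L ⇒ W
n=33: moves to 30(W), 25(W); every one is W ⇒ L
n=34: moves to 31(W), 26(W); every one is W ⇒ L
n=35: moves to 32(W), 27(W); every one is W ⇒ L
n=36: can move to 33, which is L ⇒ W
n=37: can move to 34, which is L ⇒ W
n=38: can move to 35, which is L ⇒ W
n=39: moves to 36(W), 31(W); every one is W ⇒ L
n=40: moves to 37(W), 32(W); every one is W ⇒ L
n=41: can move to 33, which is L ⇒ W
L entries with 1 ≤ n ≤ 41 (n=0 is outside the asked range and is not counted): n = 1, 2, 6, 7, 11, 12, 13, 17, 18, 22, 23, 24, 28, 29, 33, 34, 35, 39, 40; that makes 19.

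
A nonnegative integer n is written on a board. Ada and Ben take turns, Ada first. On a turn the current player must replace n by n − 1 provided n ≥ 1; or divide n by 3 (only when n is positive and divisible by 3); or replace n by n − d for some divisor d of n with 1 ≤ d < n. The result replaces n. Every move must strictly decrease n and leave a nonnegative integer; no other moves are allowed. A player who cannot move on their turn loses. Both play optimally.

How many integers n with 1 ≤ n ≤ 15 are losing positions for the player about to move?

6

Use the standard recursion: the mover loses at a terminal position; elsewhere, the mover wins exactly when some move hands the opponent an L position.
n=0: no move → L
n=1: →0(L), so W
n=2: →1(W) only, which is W, so L
n=3: →2(L), so W
n=4: →2(L), so W
n=5: →4(W) only, which is W, so L
n=6: →2(L), so W
n=7: →6(W) only, which is W, so L
n=8: →7(L), so W
n=9: →3(W), 6(W), 8(W) — all W, so L
n=10: →5(L), so W
n=11: →10(W) only, which is W, so L
n=12: →9(L), so W
n=13: →12(W) only, which is W, so L
n=14: →7(L), so W
n=15: →5(L), so W
L entries with 1 ≤ n ≤ 15 (n=0 is outside the asked range and is not counted): n = 2, 5, 7, 9, 11, 13; that makes 6.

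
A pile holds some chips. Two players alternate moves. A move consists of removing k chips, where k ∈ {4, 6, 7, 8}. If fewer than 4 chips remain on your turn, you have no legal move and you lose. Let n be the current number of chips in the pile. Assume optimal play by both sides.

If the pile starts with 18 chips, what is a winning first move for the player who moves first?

Positions with no move are L. A position that does have a move is losing for the player to move precisely when every available move leads to a winning position for the opponent. Fill in the labels:
n=0: no move → L
n=1: no move → L
n=2: no move → L
n=3: no move → L
n=4: reaches L-position 0 → W
n=5: reaches L-position 1 → W
n=6: reaches L-position 2 → W
n=7: reaches L-position 3 → W
n=8: reaches L-position 2 → W
n=9: reaches L-position 3 → W
n=10: reaches L-position 3 → W
n=11: reaches L-position 3 → W
n=12: only reaches 8(W), 6(W), 5(W), 4(W), all W → L
n=13: only reaches 9(W), 7(W), 6(W), 5(W), all W → L
n=14: only reaches 10(W), 8(W), 7(W), 6(W), all W → L
n=15: only reaches 11(W), 9(W), 8(W), 7(W), all W → L
n=16: reaches L-position 12 → W
n=17: reaches L-position 13 → W
n=18: reaches L-position 14 → W
From 18, the L positions reachable in one move are: 14, 12. Any move reaching one of these is winning.

Remove 4, leaving 14.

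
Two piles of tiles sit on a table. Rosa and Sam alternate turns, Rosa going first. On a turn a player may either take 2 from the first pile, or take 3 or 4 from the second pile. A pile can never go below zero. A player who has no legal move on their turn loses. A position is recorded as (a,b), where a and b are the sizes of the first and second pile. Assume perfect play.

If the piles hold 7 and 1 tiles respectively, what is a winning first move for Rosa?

Move to (5,1).

Label each position W (a win for the player to move) or L (a loss). A position with no legal move is L; any other position is W exactly when some move reaches an L, and L when every move reaches a W.
No move ever increases a pile, so every position that can arise here has a ≤ 7 and b ≤ 1; it is enough to label the cells with 0 ≤ a ≤ 7 and 0 ≤ b ≤ 1.
Every move lowers a or b (never raises either), so fill the grid row by row in increasing a, and left to right within a row: each cell's successors are then already labelled.
      b=0  b=1
a=0:    L    L
a=1:    L    L
a=2:    W    W
a=3:    W    W
a=4:    L    L
a=5:    L    L
a=6:    W    W
a=7:    W    W
Cells with no legal move (terminal, hence L): (0,0), (0,1), (1,0), (1,1).
The remaining L cells, each justified by listing all of its moves:
(4,0): →(2,0)(W) only, which is W, so L
(4,1): →(2,1)(W) only, which is W, so L
(5,0): →(3,0)(W) only, which is W, so L
(5,1): →(3,1)(W) only, which is W, so L
Every other cell has at least one move into one of the L cells above, so it is W.
From (7,1), the L positions reachable in one move are: (5,1).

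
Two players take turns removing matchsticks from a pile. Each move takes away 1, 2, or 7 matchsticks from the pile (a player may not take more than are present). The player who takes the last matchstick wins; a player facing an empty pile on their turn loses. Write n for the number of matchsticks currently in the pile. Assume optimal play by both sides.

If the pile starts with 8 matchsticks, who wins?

The first player wins.

Classify positions by backward induction: terminal positions (no move available) are L. From any other position, the mover wins iff some move reaches an L.
n=0: no move → L
n=1: W (go to 0, an L position)
n=2: W (go to 0, an L position)
n=3: L (options 2(W), 1(W) are all W)
n=4: W (go to 3, an L position)
n=5: W (go to 3, an L position)
n=6: L (options 5(W), 4(W) are all W)
n=7: W (go to 6, an L position)
n=8: W (go to 6, an L position)
From 8 the player to move can remove 2, leaving 6, reaching an L position.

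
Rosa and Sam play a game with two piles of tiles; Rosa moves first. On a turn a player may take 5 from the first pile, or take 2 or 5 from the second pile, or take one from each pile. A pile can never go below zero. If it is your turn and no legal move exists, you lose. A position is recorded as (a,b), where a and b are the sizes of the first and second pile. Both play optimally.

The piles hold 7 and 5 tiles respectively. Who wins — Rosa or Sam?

Build the W/L table. Terminal = L. A non-terminal position is W if it has a move to some L; otherwise it is L.
No move ever increases a pile, so every position that can arise here has a ≤ 7 and b ≤ 5; it is enough to label the cells with 0 ≤ a ≤ 7 and 0 ≤ b ≤ 5.
Every move lowers a or b (never raises either), so fill the grid row by row in increasing a, and left to right within a row: each cell's successors are then already labelled.
      b=0  b=1  b=2  b=3  b=4  b=5
a=0:    L    L    W    W    L    W
a=1:    L    W    W    L    L    W
a=2:    L    W    W    L    W    W
a=3:    L    W    W    L    W    W
a=4:    L    W    W    L    W    W
a=5:    W    W    L    L    W    W
a=6:    W    L    L    W    W    L
a=7:    W    L    W    W    L    L
Cells with no legal move (terminal, hence L): (0,0), (0,1), (1,0), (2,0), (3,0), (4,0).
The remaining L cells, each justified by listing all of its moves:
(0,4): only reaches (0,2)(W), which is W → L
(1,3): only reaches (1,1)(W), (0,2)(W), all W → L
(1,4): only reaches (1,2)(W), (0,3)(W), all W → L
(2,3): only reaches (2,1)(W), (1,2)(W), all W → L
(3,3): only reaches (3,1)(W), (2,2)(W), all W → L
(4,3): only reaches (4,1)(W), (3,2)(W), all W → L
(5,2): only reaches (0,2)(W), (5,0)(W), (4,1)(W), all W → L
(5,3): only reaches (0,3)(W), (5,1)(W), (4,2)(W), all W → L
(6,1): only reaches (1,1)(W), (5,0)(W), all W → L
(6,2): only reaches (1,2)(W), (6,0)(W), (5,1)(W), all W → L
(6,5): only reaches (1,5)(W), (6,3)(W), (6,0)(W), (5,4)(W), all W → L
(7,1): only reaches (2,1)(W), (6,0)(W), all W → L
(7,4): only reaches (2,4)(W), (7,2)(W), (6,3)(W), all W → L
(7,5): only reaches (2,5)(W), (7,3)(W), (7,0)(W), (6,4)(W), all W → L
Every other cell has at least one move into one of the L cells above, so it is W.
Every move from (7,5) reaches a W position, so the mover loses.

Sam wins.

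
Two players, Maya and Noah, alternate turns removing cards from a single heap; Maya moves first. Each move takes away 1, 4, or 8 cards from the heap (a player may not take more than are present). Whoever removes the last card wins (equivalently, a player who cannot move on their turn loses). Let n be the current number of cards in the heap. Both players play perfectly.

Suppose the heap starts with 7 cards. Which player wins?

Noah wins.

Positions with no move are L. A position that does have a move is losing for the player to move precisely when every available move leads to a winning position for the opponent. Fill in the labels:
n=0: no move → L
n=1: reaches L-position 0 → W
n=2: only reaches 1(W), which is W → L
n=3: reaches L-position 2 → W
n=4: reaches L-position 0 → W
n=5: only reaches 4(W), 1(W), all W → L
n=6: reaches L-position 5 → W
n=7: only reaches 6(W), 3(W), all W → L
The starting position 7 is L: whatever Maya does, the opponent receives a W position.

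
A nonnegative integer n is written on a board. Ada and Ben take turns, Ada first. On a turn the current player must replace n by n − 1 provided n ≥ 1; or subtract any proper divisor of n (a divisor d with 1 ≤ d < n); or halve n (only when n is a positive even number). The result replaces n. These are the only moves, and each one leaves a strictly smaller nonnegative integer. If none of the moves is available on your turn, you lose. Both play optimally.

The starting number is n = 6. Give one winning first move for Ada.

Work bottom-up. With no move the player to move loses. Otherwise the position is W if at least one move leads to an L position for the opponent, and L if every move leads to a W.
n=0: no move → L
n=1: W (go to 0, an L position)
n=2: L (sole option 1(W) is W)
n=3: W (go to 2, an L position)
n=4: W (go to 2, an L position)
n=5: L (sole option 4(W) is W)
n=6: W (go to 5, an L position)
From 6, the L positions reachable in one move are: 5.

Move to 5.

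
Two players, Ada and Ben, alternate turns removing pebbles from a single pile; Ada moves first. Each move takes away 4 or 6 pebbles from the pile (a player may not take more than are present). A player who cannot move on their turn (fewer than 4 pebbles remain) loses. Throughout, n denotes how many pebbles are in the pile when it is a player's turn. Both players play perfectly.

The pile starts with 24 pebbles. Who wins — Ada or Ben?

Ada wins.

Compute win/loss labels from the base case upward. A position with no move is L. Any other position is W if it can reach an L in one move, else L.
n=0: no move → L
n=1: no move → L
n=2: no move → L
n=3: no move → L
n=4: can move to 0, which is L ⇒ W
n=5: can move to 1, which is L ⇒ W
n=6: can move to 2, which is L ⇒ W
n=7: can move to 3, which is L ⇒ W
n=8: can move to 2, which is L ⇒ W
n=9: can move to 3, which is L ⇒ W
n=10: moves to 6(W), 4(W); every one is W ⇒ L
n=11: moves to 7(W), 5(W); every one is W ⇒ L
n=12: moves to 8(W), 6(W); every one is W ⇒ L
n=13: moves to 9(W), 7(W); every one is W ⇒ L
n=14: can move to 10, which is L ⇒ W
n=15: can move to 11, which is L ⇒ W
n=16: can move to 12, which is L ⇒ W
n=17: can move to 13, which is L ⇒ W
n=18: can move to 12, which is L ⇒ W
n=19: can move to 13, which is L ⇒ W
n=20: moves to 16(W), 14(W); every one is W ⇒ L
n=21: moves to 17(W), 15(W); every one is W ⇒ L
n=22: moves to 18(W), 16(W); every one is W ⇒ L
n=23: moves to 19(W), 17(W); every one is W ⇒ L
n=24: can move to 20, which is L ⇒ W
The starting position 24 is W: Ada should remove 4, leaving 20, handing over an L position.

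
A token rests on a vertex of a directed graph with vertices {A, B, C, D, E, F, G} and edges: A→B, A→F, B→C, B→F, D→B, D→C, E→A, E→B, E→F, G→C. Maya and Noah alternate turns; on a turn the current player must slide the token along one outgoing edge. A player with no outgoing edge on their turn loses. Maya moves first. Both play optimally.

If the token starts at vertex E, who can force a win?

Work bottom-up. With no move the player to move loses. Otherwise the position is W if at least one move leads to an L position for the opponent, and L if every move leads to a W.
Every edge goes from a vertex to one that appears earlier in the order F, C, B, A, E, G, D, so processing vertices in that order labels each vertex after all of its successors.
F: no outgoing edge → L
C: no outgoing edge → L
B: W (go to C, an L position)
A: W (go to F, an L position)
E: W (go to F, an L position)
G: W (go to C, an L position)
D: W (go to C, an L position)
The starting position E is W: Maya should move to F, handing over an L position.

Maya wins.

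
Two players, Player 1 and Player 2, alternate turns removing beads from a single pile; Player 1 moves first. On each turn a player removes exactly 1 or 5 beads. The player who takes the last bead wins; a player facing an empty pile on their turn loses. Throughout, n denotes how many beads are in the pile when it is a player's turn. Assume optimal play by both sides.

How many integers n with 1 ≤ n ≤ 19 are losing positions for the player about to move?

Positions with no move are L. A position that does have a move is losing for the player to move precisely when every available move leads to a winning position for the opponent. Fill in the labels:
n=0: no move → L
n=1: →0(L), so W
n=2: →1(W) only, which is W, so L
n=3: →2(L), so W
n=4: →3(W) only, which is W, so L
n=5: →4(L), so W
n=6: →5(W), 1(W) — all W, so L
n=7: →6(L), so W
n=8: →7(W), 3(W) — all W, so L
n=9: →8(L), so W
n=10: →9(W), 5(W) — all W, so L
n=11: →10(L), so W
n=12: →11(W), 7(W) — all W, so L
n=13: →12(L), so W
n=14: →13(W), 9(W) — all W, so L
n=15: →14(L), so W
n=16: →15(W), 11(W) — all W, so L
n=17: →16(L), so W
n=18: →17(W), 13(W) — all W, so L
n=19: →18(L), so W
L entries with 1 ≤ n ≤ 19 (n=0 is outside the asked range and is not counted): n = 2, 4, 6, 8, 10, 12, 14, 16, 18; that makes 9.

9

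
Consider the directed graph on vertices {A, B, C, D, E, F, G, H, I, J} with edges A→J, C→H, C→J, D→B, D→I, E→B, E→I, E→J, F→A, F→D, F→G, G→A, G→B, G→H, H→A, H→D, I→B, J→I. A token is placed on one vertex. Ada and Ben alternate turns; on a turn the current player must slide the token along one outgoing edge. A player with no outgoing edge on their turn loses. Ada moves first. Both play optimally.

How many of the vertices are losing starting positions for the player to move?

Classify positions by backward induction: terminal positions (no move available) are L. From any other position, the mover wins iff some move reaches an L.
Every edge goes from a vertex to one that appears earlier in the order B, I, J, D, A, H, G, F, E, C, so processing vertices in that order labels each vertex after all of its successors.
B: no outgoing edge → L
I: →B(L), so W
J: →I(W) only, which is W, so L
D: →B(L), so W
A: →J(L), so W
H: →A(W), D(W) — all W, so L
G: →H(L), so W
F: →G(W), A(W), D(W) — all W, so L
E: →J(L), so W
C: →H(L), so W
The L vertices are B, F, H, J; that is 4 in all.

4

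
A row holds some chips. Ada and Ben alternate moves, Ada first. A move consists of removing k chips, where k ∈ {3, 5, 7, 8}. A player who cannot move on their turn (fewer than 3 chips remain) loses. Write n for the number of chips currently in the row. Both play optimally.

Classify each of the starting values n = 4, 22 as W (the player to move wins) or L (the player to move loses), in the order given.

Build the W/L table. Terminal = L. A non-terminal position is W if it has a move to some L; otherwise it is L.
n=0: no move → L
n=1: no move → L
n=2: no move → L
n=3: →0(L), so W
n=4: →1(L), so W
n=5: →2(L), so W
n=6: →1(L), so W
n=7: →2(L), so W
n=8: →1(L), so W
n=9: →2(L), so W
n=10: →2(L), so W
n=11: →8(W), 6(W), 4(W), 3(W) — all W, so L
n=12: →9(W), 7(W), 5(W), 4(W) — all W, so L
n=13: →10(W), 8(W), 6(W), 5(W) — all W, so L
n=14: →11(L), so W
n=15: →12(L), so W
n=16: →13(L), so W
n=17: →12(L), so W
n=18: →13(L), so W
n=19: →12(L), so W
n=20: →13(L), so W
n=21: →13(L), so W
n=22: →19(W), 17(W), 15(W), 14(W) — all W, so L

4: W, 22: L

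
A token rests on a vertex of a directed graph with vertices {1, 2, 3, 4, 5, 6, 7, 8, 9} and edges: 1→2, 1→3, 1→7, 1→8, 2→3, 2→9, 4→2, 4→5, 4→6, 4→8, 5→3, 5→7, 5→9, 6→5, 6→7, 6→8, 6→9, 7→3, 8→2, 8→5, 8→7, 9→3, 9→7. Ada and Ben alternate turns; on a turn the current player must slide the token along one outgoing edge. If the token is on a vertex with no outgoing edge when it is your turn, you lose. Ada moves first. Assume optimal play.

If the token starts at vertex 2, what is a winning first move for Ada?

Move to 3.

Work bottom-up. With no move the player to move loses. Otherwise the position is W if at least one move leads to an L position for the opponent, and L if every move leads to a W.
Every edge goes from a vertex to one that appears earlier in the order 3, 7, 9, 5, 2, 8, 6, 1, 4, so processing vertices in that order labels each vertex after all of its successors.
3: no outgoing edge → L
7: can move to 3, which is L ⇒ W
9: can move to 3, which is L ⇒ W
5: can move to 3, which is L ⇒ W
2: can move to 3, which is L ⇒ W
8: moves to 2(W), 5(W), 7(W); every one is W ⇒ L
6: can move to 8, which is L ⇒ W
1: can move to 8, which is L ⇒ W
4: can move to 8, which is L ⇒ W
From 2, the L positions reachable in one move are: 3.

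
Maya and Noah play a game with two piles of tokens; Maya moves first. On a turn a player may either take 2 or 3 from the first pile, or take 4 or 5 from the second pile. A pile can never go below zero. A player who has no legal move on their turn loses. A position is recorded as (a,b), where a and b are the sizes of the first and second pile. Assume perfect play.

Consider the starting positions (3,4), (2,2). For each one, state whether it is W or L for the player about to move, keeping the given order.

(3,4): L, (2,2): W

Compute win/loss labels from the base case upward. A position with no move is L. Any other position is W if it can reach an L in one move, else L.
No move ever increases a pile, so every position that can arise here has a ≤ 3 and b ≤ 4; it is enough to label the cells with 0 ≤ a ≤ 3 and 0 ≤ b ≤ 4.
Every move lowers a or b (never raises either), so fill the grid row by row in increasing a, and left to right within a row: each cell's successors are then already labelled.
      b=0  b=1  b=2  b=3  b=4
a=0:    L    L    L    L    W
a=1:    L    L    L    L    W
a=2:    W    W    W    W    L
a=3:    W    W    W    W    L
Cells with no legal move (terminal, hence L): (0,0), (0,1), (0,2), (0,3), (1,0), (1,1), (1,2), (1,3).
The remaining L cells, each justified by listing all of its moves:
(2,4): only reaches (0,4)(W), (2,0)(W), all W → L
(3,4): only reaches (1,4)(W), (0,4)(W), (3,0)(W), all W → L
Every other cell has at least one move into one of the L cells above, so it is W.
(3,4): one of the L cells justified above, so L
(2,2): the move to (0,2) reaches an L cell, so W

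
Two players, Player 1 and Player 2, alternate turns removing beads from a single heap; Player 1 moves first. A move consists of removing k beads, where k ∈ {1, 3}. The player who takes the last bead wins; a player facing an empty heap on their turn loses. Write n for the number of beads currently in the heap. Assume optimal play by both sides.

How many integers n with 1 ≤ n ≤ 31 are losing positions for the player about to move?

15

Compute win/loss labels from the base case upward. A position with no move is L. Any other position is W if it can reach an L in one move, else L.
n=0: no move → L
n=1: reaches L-position 0 → W
n=2: only reaches 1(W), which is W → L
n=3: reaches L-position 2 → W
n=4: only reaches 3(W), 1(W), all W → L
n=5: reaches L-position 4 → W
n=6: only reaches 5(W), 3(W), all W → L
n=7: reaches L-position 6 → W
n=8: only reaches 7(W), 5(W), all W → L
n=9: reaches L-position 8 → W
n=10: only reaches 9(W), 7(W), all W → L
n=11: reaches L-position 10 → W
n=12: only reaches 11(W), 9(W), all W → L
n=13: reaches L-position 12 → W
n=14: only reaches 13(W), 11(W), all W → L
n=15: reaches L-position 14 → W
n=16: only reaches 15(W), 13(W), all W → L
n=17: reaches L-position 16 → W
n=18: only reaches 17(W), 15(W), all W → L
n=19: reaches L-position 18 → W
n=20: only reaches 19(W), 17(W), all W → L
n=21: reaches L-position 20 → W
n=22: only reaches 21(W), 19(W), all W → L
n=23: reaches L-position 22 → W
n=24: only reaches 23(W), 21(W), all W → L
n=25: reaches L-position 24 → W
n=26: only reaches 25(W), 23(W), all W → L
n=27: reaches L-position 26 → W
n=28: only reaches 27(W), 25(W), all W → L
n=29: reaches L-position 28 → W
n=30: only reaches 29(W), 27(W), all W → L
n=31: reaches L-position 30 → W
L entries with 1 ≤ n ≤ 31 (n=0 is outside the asked range and is not counted): n = 2, 4, 6, 8, 10, 12, 14, 16, 18, 20, 22, 24, 26, 28, 30; that makes 15.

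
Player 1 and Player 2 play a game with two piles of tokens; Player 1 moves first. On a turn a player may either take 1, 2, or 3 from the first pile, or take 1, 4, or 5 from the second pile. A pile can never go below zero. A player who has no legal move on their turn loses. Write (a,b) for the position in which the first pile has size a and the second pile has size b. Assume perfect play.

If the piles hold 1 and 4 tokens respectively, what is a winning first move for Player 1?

Move to (1,3).

Compute win/loss labels from the base case upward. A position with no move is L. Any other position is W if it can reach an L in one move, else L.
No move ever increases a pile, so every position that can arise here has a ≤ 1 and b ≤ 4; it is enough to label the cells with 0 ≤ a ≤ 1 and 0 ≤ b ≤ 4.
Every move lowers a or b (never raises either), so fill the grid row by row in increasing a, and left to right within a row: each cell's successors are then already labelled.
      b=0  b=1  b=2  b=3  b=4
a=0:    L    W    L    W    W
a=1:    W    L    W    L    W
Cells with no legal move (terminal, hence L): (0,0).
The remaining L cells, each justified by listing all of its moves:
(0,2): only reaches (0,1)(W), which is W → L
(1,1): only reaches (0,1)(W), (1,0)(W), all W → L
(1,3): only reaches (0,3)(W), (1,2)(W), all W → L
Every other cell has at least one move into one of the L cells above, so it is W.
From (1,4), the L positions reachable in one move are: (1,3).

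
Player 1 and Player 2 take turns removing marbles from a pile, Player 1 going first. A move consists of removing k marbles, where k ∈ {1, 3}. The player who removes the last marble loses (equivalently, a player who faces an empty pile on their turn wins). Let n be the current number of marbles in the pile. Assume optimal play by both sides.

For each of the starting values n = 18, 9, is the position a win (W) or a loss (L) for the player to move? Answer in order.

Build the W/L table. Terminal = W. A non-terminal position is W if it has a move to some L; otherwise it is L.
n=0: no move; the opponent has just taken the last marble and therefore loses → W
n=1: only reaches 0(W), which is W → L
n=2: reaches L-position 1 → W
n=3: only reaches 2(W), 0(W), all W → L
n=4: reaches L-position 3 → W
n=5: only reaches 4(W), 2(W), all W → L
n=6: reaches L-position 5 → W
n=7: only reaches 6(W), 4(W), all W → L
n=8: reaches L-position 7 → W
n=9: only reaches 8(W), 6(W), all W → L
n=10: reaches L-position 9 → W
n=11: only reaches 10(W), 8(W), all W → L
n=12: reaches L-position 11 → W
n=13: only reaches 12(W), 10(W), all W → L
n=14: reaches L-position 13 → W
n=15: only reaches 14(W), 12(W), all W → L
n=16: reaches L-position 15 → W
n=17: only reaches 16(W), 14(W), all W → L
n=18: reaches L-position 17 → W

18: W, 9: L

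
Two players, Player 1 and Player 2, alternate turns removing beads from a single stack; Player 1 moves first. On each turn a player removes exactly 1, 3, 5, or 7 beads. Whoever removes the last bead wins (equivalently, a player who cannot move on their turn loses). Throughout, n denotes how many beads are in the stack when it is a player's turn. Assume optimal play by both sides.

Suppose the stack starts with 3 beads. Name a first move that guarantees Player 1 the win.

Work bottom-up. With no move the player to move loses. Otherwise the position is W if at least one move leads to an L position for the opponent, and L if every move leads to a W.
n=0: no move → L
n=1: →0(L), so W
n=2: →1(W) only, which is W, so L
n=3: →2(L), so W
From 3, the L positions reachable in one move are: 2, 0. Any move reaching one of these is winning.

Remove 1, leaving 2.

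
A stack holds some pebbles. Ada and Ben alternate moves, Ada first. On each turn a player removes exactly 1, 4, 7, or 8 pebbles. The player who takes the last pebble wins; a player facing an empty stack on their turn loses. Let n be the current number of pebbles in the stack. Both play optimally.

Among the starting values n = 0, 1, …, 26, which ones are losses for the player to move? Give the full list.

Classify positions by backward induction: terminal positions (no move available) are L. From any other position, the mover wins iff some move reaches an L.
n=0: no move → L
n=1: W (go to 0, an L position)
n=2: L (sole option 1(W) is W)
n=3: W (go to 2, an L position)
n=4: W (go to 0, an L position)
n=5: L (options 4(W), 1(W) are all W)
n=6: W (go to 5, an L position)
n=7: W (go to 0, an L position)
n=8: W (go to 0, an L position)
n=9: W (go to 5, an L position)
n=10: W (go to 2, an L position)
n=11: L (options 10(W), 7(W), 4(W), 3(W) are all W)
n=12: W (go to 11, an L position)
n=13: W (go to 5, an L position)
n=14: L (options 13(W), 10(W), 7(W), 6(W) are all W)
n=15: W (go to 14, an L position)
n=16: L (options 15(W), 12(W), 9(W), 8(W) are all W)
n=17: W (go to 16, an L position)
n=18: W (go to 14, an L position)
n=19: W (go to 11, an L position)
n=20: W (go to 16, an L position)
n=21: W (go to 14, an L position)
n=22: W (go to 14, an L position)
n=23: W (go to 16, an L position)
n=24: W (go to 16, an L position)
n=25: L (options 24(W), 21(W), 18(W), 17(W) are all W)
n=26: W (go to 25, an L position)
The losing starting values of n are exactly the entries labelled L in this table (7 of them).

0, 2, 5, 11, 14, 16, 25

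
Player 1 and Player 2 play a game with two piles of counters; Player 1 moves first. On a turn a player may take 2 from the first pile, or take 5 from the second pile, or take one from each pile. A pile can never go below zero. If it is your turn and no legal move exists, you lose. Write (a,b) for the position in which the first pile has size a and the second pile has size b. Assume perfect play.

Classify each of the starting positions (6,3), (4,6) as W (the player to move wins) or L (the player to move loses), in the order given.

(6,3): L, (4,6): W

Build the W/L table. Terminal = L. A non-terminal position is W if it has a move to some L; otherwise it is L.
No move ever increases a pile, so every position that can arise here has a ≤ 6 and b ≤ 6; it is enough to label the cells with 0 ≤ a ≤ 6 and 0 ≤ b ≤ 6.
Every move lowers a or b (never raises either), so fill the grid row by row in increasing a, and left to right within a row: each cell's successors are then already labelled.
      b=0  b=1  b=2  b=3  b=4  b=5  b=6
a=0:    L    L    L    L    L    W    W
a=1:    L    W    W    W    W    W    L
a=2:    W    W    W    W    W    L    L
a=3:    W    L    L    L    L    L    W
a=4:    L    L    W    W    W    W    W
a=5:    L    W    W    W    W    W    L
a=6:    W    W    L    L    L    L    L
Cells with no legal move (terminal, hence L): (0,0), (0,1), (0,2), (0,3), (0,4), (1,0).
The remaining L cells, each justified by listing all of its moves:
(1,6): moves to (1,1)(W), (0,5)(W); every one is W ⇒ L
(2,5): moves to (0,5)(W), (2,0)(W), (1,4)(W); every one is W ⇒ L
(2,6): moves to (0,6)(W), (2,1)(W), (1,5)(W); every one is W ⇒ L
(3,1): moves to (1,1)(W), (2,0)(W); every one is W ⇒ L
(3,2): moves to (1,2)(W), (2,1)(W); every one is W ⇒ L
(3,3): moves to (1,3)(W), (2,2)(W); every one is W ⇒ L
(3,4): moves to (1,4)(W), (2,3)(W); every one is W ⇒ L
(3,5): moves to (1,5)(W), (3,0)(W), (2,4)(W); every one is W ⇒ L
(4,0): the only move is to (2,0)(W), a W ⇒ L
(4,1): moves to (2,1)(W), (3,0)(W); every one is W ⇒ L
(5,0): the only move is to (3,0)(W), a W ⇒ L
(5,6): moves to (3,6)(W), (5,1)(W), (4,5)(W); every one is W ⇒ L
(6,2): moves to (4,2)(W), (5,1)(W); every one is W ⇒ L
(6,3): moves to (4,3)(W), (5,2)(W); every one is W ⇒ L
(6,4): moves to (4,4)(W), (5,3)(W); every one is W ⇒ L
(6,5): moves to (4,5)(W), (6,0)(W), (5,4)(W); every one is W ⇒ L
(6,6): moves to (4,6)(W), (6,1)(W), (5,5)(W); every one is W ⇒ L
Every other cell has at least one move into one of the L cells above, so it is W.
(6,3): one of the L cells justified above, so L
(4,6): the move to (2,6) reaches an L cell, so W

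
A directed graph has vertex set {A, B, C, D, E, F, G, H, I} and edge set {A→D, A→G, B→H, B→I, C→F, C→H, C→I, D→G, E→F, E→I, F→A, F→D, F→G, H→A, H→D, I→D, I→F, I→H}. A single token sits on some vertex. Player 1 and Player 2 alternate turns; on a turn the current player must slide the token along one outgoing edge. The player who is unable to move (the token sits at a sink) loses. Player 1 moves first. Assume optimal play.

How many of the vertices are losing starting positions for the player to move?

Work bottom-up. With no move the player to move loses. Otherwise the position is W if at least one move leads to an L position for the opponent, and L if every move leads to a W.
Every edge goes from a vertex to one that appears earlier in the order G, D, A, H, F, I, C, E, B, so processing vertices in that order labels each vertex after all of its successors.
G: no outgoing edge → L
D: →G(L), so W
A: →G(L), so W
H: →A(W), D(W) — all W, so L
F: →G(L), so W
I: →H(L), so W
C: →H(L), so W
E: →I(W), F(W) — all W, so L
B: →H(L), so W
The L vertices are E, G, H; that is 3 in all.

3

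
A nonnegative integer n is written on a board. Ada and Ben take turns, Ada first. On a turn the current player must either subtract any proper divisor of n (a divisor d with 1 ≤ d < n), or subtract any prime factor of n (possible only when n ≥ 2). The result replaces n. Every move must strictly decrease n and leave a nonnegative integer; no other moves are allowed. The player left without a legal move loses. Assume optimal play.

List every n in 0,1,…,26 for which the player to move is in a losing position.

Label each position W (a win for the player to move) or L (a loss). A position with no legal move is L; any other position is W exactly when some move reaches an L, and L when every move reaches a W.
n=0: no move → L
n=1: no move → L
n=2: →0(L), so W
n=3: →0(L), so W
n=4: →2(W), 3(W) — all W, so L
n=5: →0(L), so W
n=6: →4(L), so W
n=7: →0(L), so W
n=8: →4(L), so W
n=9: →6(W), 8(W) — all W, so L
n=10: →9(L), so W
n=11: →0(L), so W
n=12: →9(L), so W
n=13: →0(L), so W
n=14: →7(W), 12(W), 13(W) — all W, so L
n=15: →14(L), so W
n=16: →14(L), so W
n=17: →0(L), so W
n=18: →9(L), so W
n=19: →0(L), so W
n=20: →10(W), 15(W), 16(W), 18(W), 19(W) — all W, so L
n=21: →14(L), so W
n=22: →20(L), so W
n=23: →0(L), so W
n=24: →20(L), so W
n=25: →20(L), so W
n=26: →13(W), 24(W), 25(W) — all W, so L
The losing starting values of n are exactly the entries labelled L in this table (7 of them).

0, 1, 4, 9, 14, 20, 26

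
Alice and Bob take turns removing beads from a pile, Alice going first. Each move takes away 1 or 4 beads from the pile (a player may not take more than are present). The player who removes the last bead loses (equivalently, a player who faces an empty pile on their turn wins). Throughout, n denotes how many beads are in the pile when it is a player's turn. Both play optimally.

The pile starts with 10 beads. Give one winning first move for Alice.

Remove 4, leaving 6.

Use the standard recursion: the mover wins at a terminal position; elsewhere, the mover wins exactly when some move hands the opponent an L position.
n=0: no move; the opponent has just taken the last bead and therefore loses → W
n=1: the only move is to 0(W), a W ⇒ L
n=2: can move to 1, which is L ⇒ W
n=3: the only move is to 2(W), a W ⇒ L
n=4: can move to 3, which is L ⇒ W
n=5: can move to 1, which is L ⇒ W
n=6: moves to 5(W), 2(W); every one is W ⇒ L
n=7: can move to 6, which is L ⇒ W
n=8: moves to 7(W), 4(W); every one is W ⇒ L
n=9: can move to 8, which is L ⇒ W
n=10: can move to 6, which is L ⇒ W
From 10, the L positions reachable in one move are: 6.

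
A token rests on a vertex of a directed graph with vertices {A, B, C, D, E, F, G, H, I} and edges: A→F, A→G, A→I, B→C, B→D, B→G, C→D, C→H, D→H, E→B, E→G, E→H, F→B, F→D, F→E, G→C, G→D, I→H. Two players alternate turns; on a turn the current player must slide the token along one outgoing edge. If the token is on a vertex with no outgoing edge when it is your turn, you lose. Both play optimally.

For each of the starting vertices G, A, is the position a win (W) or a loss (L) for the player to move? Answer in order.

G: L, A: W

Classify positions by backward induction: terminal positions (no move available) are L. From any other position, the mover wins iff some move reaches an L.
Every edge goes from a vertex to one that appears earlier in the order H, D, C, G, I, B, E, F, A, so processing vertices in that order labels each vertex after all of its successors.
H: no outgoing edge → L
D: →H(L), so W
C: →H(L), so W
G: →C(W), D(W) — all W, so L
I: →H(L), so W
B: →G(L), so W
E: →G(L), so W
F: →E(W), B(W), D(W) — all W, so L
A: →F(L), so W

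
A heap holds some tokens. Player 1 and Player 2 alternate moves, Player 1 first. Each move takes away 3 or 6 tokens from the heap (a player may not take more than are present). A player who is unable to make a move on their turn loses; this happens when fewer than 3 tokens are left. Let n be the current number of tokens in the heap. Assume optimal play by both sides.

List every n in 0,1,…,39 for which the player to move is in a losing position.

0, 1, 2, 9, 10, 11, 18, 19, 20, 27, 28, 29, 36, 37, 38

Work bottom-up. With no move the player to move loses. Otherwise the position is W if at least one move leads to an L position for the opponent, and L if every move leads to a W.
n=0: no move → L
n=1: no move → L
n=2: no move → L
n=3: reaches L-position 0 → W
n=4: reaches L-position 1 → W
n=5: reaches L-position 2 → W
n=6: reaches L-position 0 → W
n=7: reaches L-position 1 → W
n=8: reaches L-position 2 → W
n=9: only reaches 6(W), 3(W), all W → L
n=10: only reaches 7(W), 4(W), all W → L
n=11: only reaches 8(W), 5(W), all W → L
n=12: reaches L-position 9 → W
n=13: reaches L-position 10 → W
n=14: reaches L-position 11 → W
n=15: reaches L-position 9 → W
n=16: reaches L-position 10 → W
n=17: reaches L-position 11 → W
n=18: only reaches 15(W), 12(W), all W → L
n=19: only reaches 16(W), 13(W), all W → L
n=20: only reaches 17(W), 14(W), all W → L
n=21: reaches L-position 18 → W
n=22: reaches L-position 19 → W
n=23: reaches L-position 20 → W
n=24: reaches L-position 18 → W
n=25: reaches L-position 19 → W
n=26: reaches L-position 20 → W
n=27: only reaches 24(W), 21(W), all W → L
n=28: only reaches 25(W), 22(W), all W → L
n=29: only reaches 26(W), 23(W), all W → L
n=30: reaches L-position 27 → W
n=31: reaches L-position 28 → W
n=32: reaches L-position 29 → W
n=33: reaches L-position 27 → W
n=34: reaches L-position 28 → W
n=35: reaches L-position 29 → W
n=36: only reaches 33(W), 30(W), all W → L
n=37: only reaches 34(W), 31(W), all W → L
n=38: only reaches 35(W), 32(W), all W → L
n=39: reaches L-position 36 → W
Reading off the rows marked L gives the requested list; there are 15 such values of n.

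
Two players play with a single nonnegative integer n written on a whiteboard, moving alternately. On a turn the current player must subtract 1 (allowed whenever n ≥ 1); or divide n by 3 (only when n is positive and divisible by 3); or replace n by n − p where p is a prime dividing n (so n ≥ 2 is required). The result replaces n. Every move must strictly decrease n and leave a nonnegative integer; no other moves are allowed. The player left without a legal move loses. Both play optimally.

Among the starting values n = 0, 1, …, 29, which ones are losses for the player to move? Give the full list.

Use the standard recursion: the mover loses at a terminal position; elsewhere, the mover wins exactly when some move hands the opponent an L position.
n=0: no move → L
n=1: W (go to 0, an L position)
n=2: W (go to 0, an L position)
n=3: W (go to 0, an L position)
n=4: L (options 2(W), 3(W) are all W)
n=5: W (go to 0, an L position)
n=6: W (go to 4, an L position)
n=7: W (go to 0, an L position)
n=8: L (options 6(W), 7(W) are all W)
n=9: W (go to 8, an L position)
n=10: W (go to 8, an L position)
n=11: W (go to 0, an L position)
n=12: W (go to 4, an L position)
n=13: W (go to 0, an L position)
n=14: L (options 7(W), 12(W), 13(W) are all W)
n=15: W (go to 14, an L position)
n=16: W (go to 14, an L position)
n=17: W (go to 0, an L position)
n=18: L (options 6(W), 15(W), 16(W), 17(W) are all W)
n=19: W (go to 0, an L position)
n=20: W (go to 18, an L position)
n=21: W (go to 14, an L position)
n=22: L (options 11(W), 20(W), 21(W) are all W)
n=23: W (go to 0, an L position)
n=24: W (go to 8, an L position)
n=25: L (options 20(W), 24(W) are all W)
n=26: W (go to 25, an L position)
n=27: L (options 9(W), 24(W), 26(W) are all W)
n=28: W (go to 27, an L position)
n=29: W (go to 0, an L position)
Reading off the rows marked L gives the requested list; there are 8 such values of n.

0, 4, 8, 14, 18, 22, 25, 27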